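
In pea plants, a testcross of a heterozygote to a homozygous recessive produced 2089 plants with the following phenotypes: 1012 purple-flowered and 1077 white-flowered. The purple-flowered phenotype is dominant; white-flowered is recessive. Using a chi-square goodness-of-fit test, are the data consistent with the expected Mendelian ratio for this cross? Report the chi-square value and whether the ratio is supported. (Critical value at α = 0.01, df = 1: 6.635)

A testcross of a heterozygote (Aa × aa) gives a 1:1 phenotypic ratio.
Expected counts for N = 2089 under a 1:1 ratio (total parts = 2):
  purple-flowered: 2089 × 1/2 = 1044.5
  white-flowered: 2089 × 1/2 = 1044.5
χ² = Σ (O − E)² / E
  purple-flowered: (1012 − 1044.5)² / 1044.5 = 1.0112
  white-flowered: (1077 − 1044.5)² / 1044.5 = 1.0112
χ² = 1.0112 + 1.0112 = 2.0224 ≈ 2.022
Degrees of freedom = 2 − 1 = 1; critical value at α = 0.01 is 6.635.
Since 2.022 < 6.635, we fail to reject the null hypothesis — the data are consistent with the 1:1 ratio.

2.022; consistent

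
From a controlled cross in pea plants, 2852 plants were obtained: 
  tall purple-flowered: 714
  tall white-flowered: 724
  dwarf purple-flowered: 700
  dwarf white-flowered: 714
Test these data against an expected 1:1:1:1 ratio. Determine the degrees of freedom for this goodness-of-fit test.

A goodness-of-fit test with 4 phenotype classes has df = 4 − 1 = 3.

3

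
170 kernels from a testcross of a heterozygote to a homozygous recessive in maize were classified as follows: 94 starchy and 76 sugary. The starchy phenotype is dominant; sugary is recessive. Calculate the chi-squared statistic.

1.906

A testcross of a heterozygote (Aa × aa) gives a 1:1 phenotypic ratio.
Expected counts for N = 170 under a 1:1 ratio (total parts = 2):
  starchy: 170 × 1/2 = 85
  sugary: 170 × 1/2 = 85
χ² = Σ (O − E)² / E
  starchy: (94 − 85)² / 85 = 0.9529
  sugary: (76 − 85)² / 85 = 0.9529
χ² = 0.9529 + 0.9529 = 1.9058 ≈ 1.906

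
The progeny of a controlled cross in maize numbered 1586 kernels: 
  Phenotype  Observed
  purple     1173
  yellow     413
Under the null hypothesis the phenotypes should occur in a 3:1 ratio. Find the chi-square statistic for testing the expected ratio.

Under the 3:1 hypothesis (Σ ratio = 4, N = 1586):
  purple: 1586 × 3/4 = 1189.5
  yellow: 1586 × 1/4 = 396.5
χ² = Σ (O − E)² / E
  purple: (1173 − 1189.5)² / 1189.5 = 0.2289
  yellow: (413 − 396.5)² / 396.5 = 0.6866
χ² = 0.2289 + 0.6866 = 0.9155 ≈ 0.916

0.916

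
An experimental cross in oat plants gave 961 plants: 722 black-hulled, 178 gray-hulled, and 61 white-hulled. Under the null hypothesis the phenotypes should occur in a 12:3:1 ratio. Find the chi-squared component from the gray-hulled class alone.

Expected counts for N = 961 under a 12:3:1 ratio (total parts = 16):
  black-hulled: 961 × 12/16 = 720.75
  gray-hulled: 961 × 3/16 = 180.1875
  white-hulled: 961 × 1/16 = 60.0625
Contribution of gray-hulled: (178 − 180.1875)² / 180.1875 = 0.0266

0.027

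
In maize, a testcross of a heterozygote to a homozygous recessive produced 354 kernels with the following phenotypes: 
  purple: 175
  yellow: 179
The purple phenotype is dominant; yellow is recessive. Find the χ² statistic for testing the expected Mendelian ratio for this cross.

0.045

A testcross of a heterozygote (Aa × aa) gives a 1:1 phenotypic ratio.
The 1:1 ratio has 2 parts, so with N = 354 the expected counts are:
  purple: 354 × 1/2 = 177
  yellow: 354 × 1/2 = 177
χ² = Σ (O − E)² / E
  purple: (175 − 177)² / 177 = 0.0226
  yellow: (179 − 177)² / 177 = 0.0226
χ² = 0.0226 + 0.0226 = 0.0452 ≈ 0.045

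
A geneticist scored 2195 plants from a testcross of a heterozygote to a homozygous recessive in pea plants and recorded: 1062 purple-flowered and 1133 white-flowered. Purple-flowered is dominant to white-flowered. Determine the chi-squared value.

2.297

A testcross of a heterozygote (Aa × aa) gives a 1:1 phenotypic ratio.
Under the 1:1 hypothesis (Σ ratio = 2, N = 2195):
  purple-flowered: 2195 × 1/2 = 1097.5
  white-flowered: 2195 × 1/2 = 1097.5
χ² = Σ (O − E)² / E
  purple-flowered: (1062 − 1097.5)² / 1097.5 = 1.1483
  white-flowered: (1133 − 1097.5)² / 1097.5 = 1.1483
χ² = 1.1483 + 1.1483 = 2.2966 ≈ 2.297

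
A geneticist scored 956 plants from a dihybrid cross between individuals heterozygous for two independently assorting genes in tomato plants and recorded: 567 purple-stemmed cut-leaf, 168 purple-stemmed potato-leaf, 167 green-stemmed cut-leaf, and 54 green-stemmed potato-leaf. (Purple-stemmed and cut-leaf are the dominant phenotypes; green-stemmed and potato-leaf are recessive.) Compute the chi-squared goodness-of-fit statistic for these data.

3.688

A dihybrid F₂ with independent assortment and complete dominance at both loci gives a 9:3:3:1 phenotypic ratio.
Total ratio parts = 16. Expected numbers out of 956:
  purple-stemmed cut-leaf: 956 × 9/16 = 537.75
  purple-stemmed potato-leaf: 956 × 3/16 = 179.25
  green-stemmed cut-leaf: 956 × 3/16 = 179.25
  green-stemmed potato-leaf: 956 × 1/16 = 59.75
χ² = Σ (O − E)² / E
  purple-stemmed cut-leaf: (567 − 537.75)² / 537.75 = 1.5910
  purple-stemmed potato-leaf: (168 − 179.25)² / 179.25 = 0.7061
  green-stemmed cut-leaf: (167 − 179.25)² / 179.25 = 0.8372
  green-stemmed potato-leaf: (54 − 59.75)² / 59.75 = 0.5533
χ² = 1.5910 + 0.7061 + 0.8372 + 0.5533 = 3.6876 ≈ 3.688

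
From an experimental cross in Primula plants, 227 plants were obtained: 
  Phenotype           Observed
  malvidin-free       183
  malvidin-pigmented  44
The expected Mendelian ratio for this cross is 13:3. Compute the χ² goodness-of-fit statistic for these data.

0.060

Total ratio parts = 16. Expected numbers out of 227:
  malvidin-free: 227 × 13/16 = 184.4375
  malvidin-pigmented: 227 × 3/16 = 42.5625
χ² = Σ (O − E)² / E
  malvidin-free: (183 − 184.4375)² / 184.4375 = 0.0112
  malvidin-pigmented: (44 − 42.5625)² / 42.5625 = 0.0485
χ² = 0.0112 + 0.0485 = 0.0597 ≈ 0.060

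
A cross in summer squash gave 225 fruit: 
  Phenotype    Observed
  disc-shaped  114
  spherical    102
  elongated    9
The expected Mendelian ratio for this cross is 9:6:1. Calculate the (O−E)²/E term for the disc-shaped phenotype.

The 9:6:1 ratio has 16 parts, so with N = 225 the expected counts are:
  disc-shaped: 225 × 9/16 = 126.5625
  spherical: 225 × 6/16 = 84.375
  elongated: 225 × 1/16 = 14.0625
Contribution of disc-shaped: (114 − 126.5625)² / 126.5625 = 1.2469

1.247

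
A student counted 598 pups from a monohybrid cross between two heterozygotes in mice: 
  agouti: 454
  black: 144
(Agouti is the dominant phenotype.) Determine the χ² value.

For a monohybrid cross between heterozygotes with complete dominance, the expected phenotypic ratio is 3:1.
Under the 3:1 hypothesis (Σ ratio = 4, N = 598):
  agouti: 598 × 3/4 = 448.5
  black: 598 × 1/4 = 149.5
χ² = Σ (O − E)² / E
  agouti: (454 − 448.5)² / 448.5 = 0.0674
  black: (144 − 149.5)² / 149.5 = 0.2023
χ² = 0.0674 + 0.2023 = 0.2697 ≈ 0.270

0.270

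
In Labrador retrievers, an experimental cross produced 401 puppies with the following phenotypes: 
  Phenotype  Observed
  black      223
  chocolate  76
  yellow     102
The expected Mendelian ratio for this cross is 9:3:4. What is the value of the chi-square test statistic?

0.068

Total ratio parts = 16. Expected numbers out of 401:
  black: 401 × 9/16 = 225.5625
  chocolate: 401 × 3/16 = 75.1875
  yellow: 401 × 4/16 = 100.25
χ² = Σ (O − E)² / E
  black: (223 − 225.5625)² / 225.5625 = 0.0291
  chocolate: (76 − 75.1875)² / 75.1875 = 0.0088
  yellow: (102 − 100.25)² / 100.25 = 0.0305
χ² = 0.0291 + 0.0088 + 0.0305 = 0.0684 ≈ 0.068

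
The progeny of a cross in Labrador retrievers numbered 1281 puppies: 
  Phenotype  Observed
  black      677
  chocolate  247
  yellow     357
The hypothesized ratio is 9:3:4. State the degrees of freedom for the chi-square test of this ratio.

A goodness-of-fit test with 3 phenotype classes has df = 3 − 1 = 2.

2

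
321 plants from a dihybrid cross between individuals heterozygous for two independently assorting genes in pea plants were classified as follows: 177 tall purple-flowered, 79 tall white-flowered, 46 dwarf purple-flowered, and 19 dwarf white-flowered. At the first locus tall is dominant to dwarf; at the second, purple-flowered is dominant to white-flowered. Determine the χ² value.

A dihybrid F₂ with independent assortment and complete dominance at both loci gives a 9:3:3:1 phenotypic ratio.
Under the 9:3:3:1 hypothesis (Σ ratio = 16, N = 321):
  tall purple-flowered: 321 × 9/16 = 180.5625
  tall white-flowered: 321 × 3/16 = 60.1875
  dwarf purple-flowered: 321 × 3/16 = 60.1875
  dwarf white-flowered: 321 × 1/16 = 20.0625
χ² = Σ (O − E)² / E
  tall purple-flowered: (177 − 180.5625)² / 180.5625 = 0.0703
  tall white-flowered: (79 − 60.1875)² / 60.1875 = 5.8801
  dwarf purple-flowered: (46 − 60.1875)² / 60.1875 = 3.3443
  dwarf white-flowered: (19 − 20.0625)² / 20.0625 = 0.0563
χ² = 0.0703 + 5.8801 + 3.3443 + 0.0563 = 9.351

9.351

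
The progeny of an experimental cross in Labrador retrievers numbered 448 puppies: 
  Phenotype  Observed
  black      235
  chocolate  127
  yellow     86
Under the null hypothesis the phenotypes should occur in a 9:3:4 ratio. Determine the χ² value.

29.194

Total ratio parts = 16. Expected numbers out of 448:
  black: 448 × 9/16 = 252
  chocolate: 448 × 3/16 = 84
  yellow: 448 × 4/16 = 112
χ² = Σ (O − E)² / E
  black: (235 − 252)² / 252 = 1.1468
  chocolate: (127 − 84)² / 84 = 22.0119
  yellow: (86 − 112)² / 112 = 6.0357
χ² = 1.1468 + 22.0119 + 6.0357 = 29.1944 ≈ 29.194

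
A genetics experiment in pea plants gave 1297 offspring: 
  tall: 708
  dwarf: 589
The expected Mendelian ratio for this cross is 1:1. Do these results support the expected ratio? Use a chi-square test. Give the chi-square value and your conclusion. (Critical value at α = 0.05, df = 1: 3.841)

10.918; not consistent

The 1:1 ratio has 2 parts, so with N = 1297 the expected counts are:
  tall: 1297 × 1/2 = 648.5
  dwarf: 1297 × 1/2 = 648.5
χ² = Σ (O − E)² / E
  tall: (708 − 648.5)² / 648.5 = 5.4591
  dwarf: (589 − 648.5)² / 648.5 = 5.4591
χ² = 5.4591 + 5.4591 = 10.9182 ≈ 10.918
Degrees of freedom = 2 − 1 = 1; critical value at α = 0.05 is 3.841.
Since 10.918 > 3.841, we reject the null hypothesis — the data do not fit the 1:1 ratio.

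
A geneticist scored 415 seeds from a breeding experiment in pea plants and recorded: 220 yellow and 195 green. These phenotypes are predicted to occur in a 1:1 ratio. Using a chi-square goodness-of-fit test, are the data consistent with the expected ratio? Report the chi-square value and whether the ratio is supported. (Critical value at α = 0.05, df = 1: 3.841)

Expected counts for N = 415 under a 1:1 ratio (total parts = 2):
  yellow: 415 × 1/2 = 207.5
  green: 415 × 1/2 = 207.5
χ² = Σ (O − E)² / E
  yellow: (220 − 207.5)² / 207.5 = 0.7530
  green: (195 − 207.5)² / 207.5 = 0.7530
χ² = 0.7530 + 0.7530 = 1.506
Degrees of freedom = 2 − 1 = 1; critical value at α = 0.05 is 3.841.
Since 1.506 < 3.841, we fail to reject the null hypothesis — the data are consistent with the 1:1 ratio.

1.506; consistent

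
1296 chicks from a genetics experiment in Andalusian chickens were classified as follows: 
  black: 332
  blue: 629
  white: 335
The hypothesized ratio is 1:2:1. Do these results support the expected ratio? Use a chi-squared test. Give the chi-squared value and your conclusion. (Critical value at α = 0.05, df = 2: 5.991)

Expected counts for N = 1296 under a 1:2:1 ratio (total parts = 4):
  black: 1296 × 1/4 = 324
  blue: 1296 × 2/4 = 648
  white: 1296 × 1/4 = 324
χ² = Σ (O − E)² / E
  black: (332 − 324)² / 324 = 0.1975
  blue: (629 − 648)² / 648 = 0.5571
  white: (335 − 324)² / 324 = 0.3735
χ² = 0.1975 + 0.5571 + 0.3735 = 1.1281 ≈ 1.128
Degrees of freedom = 3 − 1 = 2; critical value at α = 0.05 is 5.991.
Since 1.128 < 5.991, we fail to reject the null hypothesis — the data are consistent with the 1:2:1 ratio.

1.128; consistent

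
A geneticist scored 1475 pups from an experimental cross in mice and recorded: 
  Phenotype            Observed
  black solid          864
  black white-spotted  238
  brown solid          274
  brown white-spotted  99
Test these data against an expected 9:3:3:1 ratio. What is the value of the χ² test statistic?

7.323

The 9:3:3:1 ratio has 16 parts, so with N = 1475 the expected counts are:
  black solid: 1475 × 9/16 = 829.6875
  black white-spotted: 1475 × 3/16 = 276.5625
  brown solid: 1475 × 3/16 = 276.5625
  brown white-spotted: 1475 × 1/16 = 92.1875
χ² = Σ (O − E)² / E
  black solid: (864 − 829.6875)² / 829.6875 = 1.4190
  black white-spotted: (238 − 276.5625)² / 276.5625 = 5.3770
  brown solid: (274 − 276.5625)² / 276.5625 = 0.0237
  brown white-spotted: (99 − 92.1875)² / 92.1875 = 0.5034
χ² = 1.4190 + 5.3770 + 0.0237 + 0.5034 = 7.3231 ≈ 7.323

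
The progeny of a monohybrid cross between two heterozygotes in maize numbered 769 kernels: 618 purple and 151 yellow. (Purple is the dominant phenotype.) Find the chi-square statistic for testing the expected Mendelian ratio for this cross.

11.801

For a monohybrid cross between heterozygotes with complete dominance, the expected phenotypic ratio is 3:1.
The 3:1 ratio has 4 parts, so with N = 769 the expected counts are:
  purple: 769 × 3/4 = 576.75
  yellow: 769 × 1/4 = 192.25
χ² = Σ (O − E)² / E
  purple: (618 − 576.75)² / 576.75 = 2.9503
  yellow: (151 − 192.25)² / 192.25 = 8.8508
χ² = 2.9503 + 8.8508 = 11.8011 ≈ 11.801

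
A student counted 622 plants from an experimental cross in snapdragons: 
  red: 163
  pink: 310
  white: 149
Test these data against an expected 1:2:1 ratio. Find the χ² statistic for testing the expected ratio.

The 1:2:1 ratio has 4 parts, so with N = 622 the expected counts are:
  red: 622 × 1/4 = 155.5
  pink: 622 × 2/4 = 311
  white: 622 × 1/4 = 155.5
χ² = Σ (O − E)² / E
  red: (163 − 155.5)² / 155.5 = 0.3617
  pink: (310 − 311)² / 311 = 0.0032
  white: (149 − 155.5)² / 155.5 = 0.2717
χ² = 0.3617 + 0.0032 + 0.2717 = 0.6366 ≈ 0.637

0.637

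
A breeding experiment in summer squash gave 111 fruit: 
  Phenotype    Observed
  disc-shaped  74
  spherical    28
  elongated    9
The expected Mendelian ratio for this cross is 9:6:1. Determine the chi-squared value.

7.214

Under the 9:6:1 hypothesis (Σ ratio = 16, N = 111):
  disc-shaped: 111 × 9/16 = 62.4375
  spherical: 111 × 6/16 = 41.625
  elongated: 111 × 1/16 = 6.9375
χ² = Σ (O − E)² / E
  disc-shaped: (74 − 62.4375)² / 62.4375 = 2.1412
  spherical: (28 − 41.625)² / 41.625 = 4.4598
  elongated: (9 − 6.9375)² / 6.9375 = 0.6132
χ² = 2.1412 + 4.4598 + 0.6132 = 7.2142 ≈ 7.214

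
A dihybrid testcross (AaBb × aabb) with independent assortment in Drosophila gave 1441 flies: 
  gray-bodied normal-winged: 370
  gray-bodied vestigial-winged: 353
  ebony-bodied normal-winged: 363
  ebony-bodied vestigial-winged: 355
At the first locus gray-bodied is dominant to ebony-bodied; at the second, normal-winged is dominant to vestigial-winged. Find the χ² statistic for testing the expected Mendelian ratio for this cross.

A dihybrid testcross with independent assortment gives a 1:1:1:1 ratio.
Expected counts for N = 1441 under a 1:1:1:1 ratio (total parts = 4):
  gray-bodied normal-winged: 1441 × 1/4 = 360.25
  gray-bodied vestigial-winged: 1441 × 1/4 = 360.25
  ebony-bodied normal-winged: 1441 × 1/4 = 360.25
  ebony-bodied vestigial-winged: 1441 × 1/4 = 360.25
χ² = Σ (O − E)² / E
  gray-bodied normal-winged: (370 − 360.25)² / 360.25 = 0.2639
  gray-bodied vestigial-winged: (353 − 360.25)² / 360.25 = 0.1459
  ebony-bodied normal-winged: (363 − 360.25)² / 360.25 = 0.0210
  ebony-bodied vestigial-winged: (355 − 360.25)² / 360.25 = 0.0765
χ² = 0.2639 + 0.1459 + 0.0210 + 0.0765 = 0.5073 ≈ 0.507

0.507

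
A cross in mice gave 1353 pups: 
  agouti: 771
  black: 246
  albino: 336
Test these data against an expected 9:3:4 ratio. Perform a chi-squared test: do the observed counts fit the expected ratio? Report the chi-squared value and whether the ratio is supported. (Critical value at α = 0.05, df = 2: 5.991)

The 9:3:4 ratio has 16 parts, so with N = 1353 the expected counts are:
  agouti: 1353 × 9/16 = 761.0625
  black: 1353 × 3/16 = 253.6875
  albino: 1353 × 4/16 = 338.25
χ² = Σ (O − E)² / E
  agouti: (771 − 761.0625)² / 761.0625 = 0.1298
  black: (246 − 253.6875)² / 253.6875 = 0.2330
  albino: (336 − 338.25)² / 338.25 = 0.0150
χ² = 0.1298 + 0.2330 + 0.0150 = 0.3778 ≈ 0.378
Degrees of freedom = 3 − 1 = 2; critical value at α = 0.05 is 5.991.
Since 0.378 < 5.991, we fail to reject the null hypothesis — the data are consistent with the 9:3:4 ratio.

0.378; consistent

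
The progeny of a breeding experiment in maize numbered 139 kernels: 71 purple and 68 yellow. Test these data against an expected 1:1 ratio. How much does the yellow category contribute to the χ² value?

The 1:1 ratio has 2 parts, so with N = 139 the expected counts are:
  purple: 139 × 1/2 = 69.5
  yellow: 139 × 1/2 = 69.5
Contribution of yellow: (68 − 69.5)² / 69.5 = 0.0324

0.032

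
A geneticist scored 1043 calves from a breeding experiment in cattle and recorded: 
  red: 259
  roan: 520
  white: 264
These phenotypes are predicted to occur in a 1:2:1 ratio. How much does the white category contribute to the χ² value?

Under the 1:2:1 hypothesis (Σ ratio = 4, N = 1043):
  red: 1043 × 1/4 = 260.75
  roan: 1043 × 2/4 = 521.5
  white: 1043 × 1/4 = 260.75
Contribution of white: (264 − 260.75)² / 260.75 = 0.0405

0.041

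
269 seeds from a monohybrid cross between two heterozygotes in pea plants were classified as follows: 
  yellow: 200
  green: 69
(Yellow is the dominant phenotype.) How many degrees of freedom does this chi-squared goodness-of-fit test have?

1

For a monohybrid cross between heterozygotes with complete dominance, the expected phenotypic ratio is 3:1.
A goodness-of-fit test with 2 phenotype classes has df = 2 − 1 = 1.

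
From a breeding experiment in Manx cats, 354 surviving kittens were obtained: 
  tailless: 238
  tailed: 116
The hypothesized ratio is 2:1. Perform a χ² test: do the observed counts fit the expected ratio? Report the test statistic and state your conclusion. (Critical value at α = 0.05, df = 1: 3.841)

0.051; consistent

Under the 2:1 hypothesis (Σ ratio = 3, N = 354):
  tailless: 354 × 2/3 = 236
  tailed: 354 × 1/3 = 118
χ² = Σ (O − E)² / E
  tailless: (238 − 236)² / 236 = 0.0169
  tailed: (116 − 118)² / 118 = 0.0339
χ² = 0.0169 + 0.0339 = 0.0508 ≈ 0.051
Degrees of freedom = 2 − 1 = 1; critical value at α = 0.05 is 3.841.
Since 0.051 < 3.841, we fail to reject the null hypothesis — the data are consistent with the 2:1 ratio.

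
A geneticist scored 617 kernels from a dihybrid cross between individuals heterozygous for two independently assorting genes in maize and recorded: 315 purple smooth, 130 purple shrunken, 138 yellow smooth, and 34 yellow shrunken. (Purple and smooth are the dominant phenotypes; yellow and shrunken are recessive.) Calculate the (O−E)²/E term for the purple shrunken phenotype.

1.771

A dihybrid F₂ with independent assortment and complete dominance at both loci gives a 9:3:3:1 phenotypic ratio.
Total ratio parts = 16. Expected numbers out of 617:
  purple smooth: 617 × 9/16 = 347.0625
  purple shrunken: 617 × 3/16 = 115.6875
  yellow smooth: 617 × 3/16 = 115.6875
  yellow shrunken: 617 × 1/16 = 38.5625
Contribution of purple shrunken: (130 − 115.6875)² / 115.6875 = 1.7707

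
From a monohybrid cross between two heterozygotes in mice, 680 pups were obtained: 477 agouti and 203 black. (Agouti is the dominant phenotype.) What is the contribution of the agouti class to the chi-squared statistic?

For a monohybrid cross between heterozygotes with complete dominance, the expected phenotypic ratio is 3:1.
Under the 3:1 hypothesis (Σ ratio = 4, N = 680):
  agouti: 680 × 3/4 = 510
  black: 680 × 1/4 = 170
Contribution of agouti: (477 − 510)² / 510 = 2.1353

2.135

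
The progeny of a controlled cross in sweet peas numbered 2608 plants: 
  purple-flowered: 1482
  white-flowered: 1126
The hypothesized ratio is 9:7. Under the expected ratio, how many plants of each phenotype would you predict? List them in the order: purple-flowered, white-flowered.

The 9:7 ratio has 16 parts, so with N = 2608 the expected counts are:
  purple-flowered: 2608 × 9/16 = 1467
  white-flowered: 2608 × 7/16 = 1141

1467, 1141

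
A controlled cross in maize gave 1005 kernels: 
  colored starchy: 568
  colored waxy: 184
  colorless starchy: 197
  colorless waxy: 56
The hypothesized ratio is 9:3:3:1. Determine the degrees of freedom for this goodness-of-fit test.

A goodness-of-fit test with 4 phenotype classes has df = 4 − 1 = 3.

3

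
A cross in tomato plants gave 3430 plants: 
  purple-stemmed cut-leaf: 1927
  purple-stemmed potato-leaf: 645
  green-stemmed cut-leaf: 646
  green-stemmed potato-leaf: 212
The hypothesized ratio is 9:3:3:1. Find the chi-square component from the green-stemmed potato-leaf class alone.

0.026

The 9:3:3:1 ratio has 16 parts, so with N = 3430 the expected counts are:
  purple-stemmed cut-leaf: 3430 × 9/16 = 1929.375
  purple-stemmed potato-leaf: 3430 × 3/16 = 643.125
  green-stemmed cut-leaf: 3430 × 3/16 = 643.125
  green-stemmed potato-leaf: 3430 × 1/16 = 214.375
Contribution of green-stemmed potato-leaf: (212 − 214.375)² / 214.375 = 0.0263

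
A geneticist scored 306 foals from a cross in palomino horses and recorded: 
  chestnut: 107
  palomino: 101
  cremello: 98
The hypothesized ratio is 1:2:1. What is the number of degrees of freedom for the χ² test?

2

A goodness-of-fit test with 3 phenotype classes has df = 3 − 1 = 2.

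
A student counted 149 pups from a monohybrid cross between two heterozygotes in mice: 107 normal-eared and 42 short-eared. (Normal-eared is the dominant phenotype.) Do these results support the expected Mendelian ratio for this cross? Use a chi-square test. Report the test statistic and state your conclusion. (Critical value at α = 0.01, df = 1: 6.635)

For a monohybrid cross between heterozygotes with complete dominance, the expected phenotypic ratio is 3:1.
Total ratio parts = 4. Expected numbers out of 149:
  normal-eared: 149 × 3/4 = 111.75
  short-eared: 149 × 1/4 = 37.25
χ² = Σ (O − E)² / E
  normal-eared: (107 − 111.75)² / 111.75 = 0.2019
  short-eared: (42 − 37.25)² / 37.25 = 0.6057
χ² = 0.2019 + 0.6057 = 0.8076 ≈ 0.808
Degrees of freedom = 2 − 1 = 1; critical value at α = 0.01 is 6.635.
Since 0.808 < 6.635, we fail to reject the null hypothesis — the data are consistent with the 3:1 ratio.

0.808; consistent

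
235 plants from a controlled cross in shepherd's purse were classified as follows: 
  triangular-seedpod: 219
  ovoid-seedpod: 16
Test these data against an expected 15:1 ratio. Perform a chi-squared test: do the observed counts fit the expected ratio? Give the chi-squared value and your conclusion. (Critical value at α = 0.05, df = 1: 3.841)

0.125; consistent

Total ratio parts = 16. Expected numbers out of 235:
  triangular-seedpod: 235 × 15/16 = 220.3125
  ovoid-seedpod: 235 × 1/16 = 14.6875
χ² = Σ (O − E)² / E
  triangular-seedpod: (219 − 220.3125)² / 220.3125 = 0.0078
  ovoid-seedpod: (16 − 14.6875)² / 14.6875 = 0.1173
χ² = 0.0078 + 0.1173 = 0.1251 ≈ 0.125
Degrees of freedom = 2 − 1 = 1; critical value at α = 0.05 is 3.841.
Since 0.125 < 3.841, we fail to reject the null hypothesis — the data are consistent with the 15:1 ratio.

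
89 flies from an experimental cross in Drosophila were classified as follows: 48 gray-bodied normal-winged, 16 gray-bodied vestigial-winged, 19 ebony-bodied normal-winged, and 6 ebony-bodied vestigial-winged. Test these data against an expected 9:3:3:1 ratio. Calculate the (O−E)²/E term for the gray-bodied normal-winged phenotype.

0.085

Expected counts for N = 89 under a 9:3:3:1 ratio (total parts = 16):
  gray-bodied normal-winged: 89 × 9/16 = 50.0625
  gray-bodied vestigial-winged: 89 × 3/16 = 16.6875
  ebony-bodied normal-winged: 89 × 3/16 = 16.6875
  ebony-bodied vestigial-winged: 89 × 1/16 = 5.5625
Contribution of gray-bodied normal-winged: (48 − 50.0625)² / 50.0625 = 0.0850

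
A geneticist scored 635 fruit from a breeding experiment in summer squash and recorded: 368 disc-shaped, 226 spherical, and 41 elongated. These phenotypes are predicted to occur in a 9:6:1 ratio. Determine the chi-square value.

Total ratio parts = 16. Expected numbers out of 635:
  disc-shaped: 635 × 9/16 = 357.1875
  spherical: 635 × 6/16 = 238.125
  elongated: 635 × 1/16 = 39.6875
χ² = Σ (O − E)² / E
  disc-shaped: (368 − 357.1875)² / 357.1875 = 0.3273
  spherical: (226 − 238.125)² / 238.125 = 0.6174
  elongated: (41 − 39.6875)² / 39.6875 = 0.0434
χ² = 0.3273 + 0.6174 + 0.0434 = 0.9881 ≈ 0.988

0.988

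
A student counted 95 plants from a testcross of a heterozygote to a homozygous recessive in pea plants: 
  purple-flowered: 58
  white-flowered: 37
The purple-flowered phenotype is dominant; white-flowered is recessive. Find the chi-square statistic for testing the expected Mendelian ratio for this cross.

A testcross of a heterozygote (Aa × aa) gives a 1:1 phenotypic ratio.
The 1:1 ratio has 2 parts, so with N = 95 the expected counts are:
  purple-flowered: 95 × 1/2 = 47.5
  white-flowered: 95 × 1/2 = 47.5
χ² = Σ (O − E)² / E
  purple-flowered: (58 − 47.5)² / 47.5 = 2.3211
  white-flowered: (37 − 47.5)² / 47.5 = 2.3211
χ² = 2.3211 + 2.3211 = 4.6422 ≈ 4.642

4.642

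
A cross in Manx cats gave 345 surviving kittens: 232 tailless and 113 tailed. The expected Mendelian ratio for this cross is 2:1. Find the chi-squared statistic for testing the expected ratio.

Total ratio parts = 3. Expected numbers out of 345:
  tailless: 345 × 2/3 = 230
  tailed: 345 × 1/3 = 115
χ² = Σ (O − E)² / E
  tailless: (232 − 230)² / 230 = 0.0174
  tailed: (113 − 115)² / 115 = 0.0348
χ² = 0.0174 + 0.0348 = 0.0522 ≈ 0.052

0.052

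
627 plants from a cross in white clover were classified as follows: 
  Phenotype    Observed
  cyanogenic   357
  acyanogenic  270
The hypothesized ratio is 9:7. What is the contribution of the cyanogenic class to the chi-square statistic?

Total ratio parts = 16. Expected numbers out of 627:
  cyanogenic: 627 × 9/16 = 352.6875
  acyanogenic: 627 × 7/16 = 274.3125
Contribution of cyanogenic: (357 − 352.6875)² / 352.6875 = 0.0527

0.053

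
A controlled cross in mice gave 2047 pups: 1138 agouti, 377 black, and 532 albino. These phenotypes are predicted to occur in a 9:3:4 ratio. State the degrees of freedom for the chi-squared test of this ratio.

2

A goodness-of-fit test with 3 phenotype classes has df = 3 − 1 = 2.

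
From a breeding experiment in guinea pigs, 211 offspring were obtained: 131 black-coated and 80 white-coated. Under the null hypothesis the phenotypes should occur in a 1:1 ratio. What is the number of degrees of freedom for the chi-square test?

A goodness-of-fit test with 2 phenotype classes has df = 2 − 1 = 1.

1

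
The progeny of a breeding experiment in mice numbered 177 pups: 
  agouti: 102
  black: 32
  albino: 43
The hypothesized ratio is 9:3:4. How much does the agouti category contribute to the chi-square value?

0.060

Under the 9:3:4 hypothesis (Σ ratio = 16, N = 177):
  agouti: 177 × 9/16 = 99.5625
  black: 177 × 3/16 = 33.1875
  albino: 177 × 4/16 = 44.25
Contribution of agouti: (102 − 99.5625)² / 99.5625 = 0.0597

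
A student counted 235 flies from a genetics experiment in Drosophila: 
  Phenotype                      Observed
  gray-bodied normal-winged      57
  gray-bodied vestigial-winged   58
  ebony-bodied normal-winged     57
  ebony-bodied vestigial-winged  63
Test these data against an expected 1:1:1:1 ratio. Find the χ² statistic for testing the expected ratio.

0.421

Under the 1:1:1:1 hypothesis (Σ ratio = 4, N = 235):
  gray-bodied normal-winged: 235 × 1/4 = 58.75
  gray-bodied vestigial-winged: 235 × 1/4 = 58.75
  ebony-bodied normal-winged: 235 × 1/4 = 58.75
  ebony-bodied vestigial-winged: 235 × 1/4 = 58.75
χ² = Σ (O − E)² / E
  gray-bodied normal-winged: (57 − 58.75)² / 58.75 = 0.0521
  gray-bodied vestigial-winged: (58 − 58.75)² / 58.75 = 0.0096
  ebony-bodied normal-winged: (57 − 58.75)² / 58.75 = 0.0521
  ebony-bodied vestigial-winged: (63 − 58.75)² / 58.75 = 0.3074
χ² = 0.0521 + 0.0096 + 0.0521 + 0.3074 = 0.4212 ≈ 0.421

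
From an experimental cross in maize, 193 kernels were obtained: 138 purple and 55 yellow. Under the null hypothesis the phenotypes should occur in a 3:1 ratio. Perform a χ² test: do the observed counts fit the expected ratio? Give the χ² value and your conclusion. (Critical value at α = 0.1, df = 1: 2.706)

Expected counts for N = 193 under a 3:1 ratio (total parts = 4):
  purple: 193 × 3/4 = 144.75
  yellow: 193 × 1/4 = 48.25
χ² = Σ (O − E)² / E
  purple: (138 − 144.75)² / 144.75 = 0.3148
  yellow: (55 − 48.25)² / 48.25 = 0.9443
χ² = 0.3148 + 0.9443 = 1.2591 ≈ 1.259
Degrees of freedom = 2 − 1 = 1; critical value at α = 0.1 is 2.706.
Since 1.259 < 2.706, we fail to reject the null hypothesis — the data are consistent with the 3:1 ratio.

1.259; consistent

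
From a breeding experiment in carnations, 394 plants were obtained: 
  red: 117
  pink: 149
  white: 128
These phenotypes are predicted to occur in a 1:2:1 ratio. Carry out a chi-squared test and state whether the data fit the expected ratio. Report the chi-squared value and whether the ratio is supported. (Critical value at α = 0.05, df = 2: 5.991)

The 1:2:1 ratio has 4 parts, so with N = 394 the expected counts are:
  red: 394 × 1/4 = 98.5
  pink: 394 × 2/4 = 197
  white: 394 × 1/4 = 98.5
χ² = Σ (O − E)² / E
  red: (117 − 98.5)² / 98.5 = 3.4746
  pink: (149 − 197)² / 197 = 11.6954
  white: (128 − 98.5)² / 98.5 = 8.8350
χ² = 3.4746 + 11.6954 + 8.8350 = 24.005
Degrees of freedom = 3 − 1 = 2; critical value at α = 0.05 is 5.991.
Since 24.005 > 5.991, we reject the null hypothesis — the data do not fit the 1:2:1 ratio.

24.005; not consistent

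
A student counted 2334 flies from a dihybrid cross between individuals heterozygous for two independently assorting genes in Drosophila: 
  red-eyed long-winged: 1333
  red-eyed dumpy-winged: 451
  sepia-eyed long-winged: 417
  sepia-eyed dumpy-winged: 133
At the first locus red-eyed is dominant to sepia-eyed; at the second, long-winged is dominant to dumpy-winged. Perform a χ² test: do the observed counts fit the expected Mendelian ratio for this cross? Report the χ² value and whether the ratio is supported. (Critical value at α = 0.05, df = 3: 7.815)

2.826; consistent

A dihybrid F₂ with independent assortment and complete dominance at both loci gives a 9:3:3:1 phenotypic ratio.
Total ratio parts = 16. Expected numbers out of 2334:
  red-eyed long-winged: 2334 × 9/16 = 1312.875
  red-eyed dumpy-winged: 2334 × 3/16 = 437.625
  sepia-eyed long-winged: 2334 × 3/16 = 437.625
  sepia-eyed dumpy-winged: 2334 × 1/16 = 145.875
χ² = Σ (O − E)² / E
  red-eyed long-winged: (1333 − 1312.875)² / 1312.875 = 0.3085
  red-eyed dumpy-winged: (451 − 437.625)² / 437.625 = 0.4088
  sepia-eyed long-winged: (417 − 437.625)² / 437.625 = 0.9720
  sepia-eyed dumpy-winged: (133 − 145.875)² / 145.875 = 1.1364
χ² = 0.3085 + 0.4088 + 0.9720 + 1.1364 = 2.8257 ≈ 2.826
Degrees of freedom = 4 − 1 = 3; critical value at α = 0.05 is 7.815.
Since 2.826 < 7.815, we fail to reject the null hypothesis — the data are consistent with the 9:3:3:1 ratio.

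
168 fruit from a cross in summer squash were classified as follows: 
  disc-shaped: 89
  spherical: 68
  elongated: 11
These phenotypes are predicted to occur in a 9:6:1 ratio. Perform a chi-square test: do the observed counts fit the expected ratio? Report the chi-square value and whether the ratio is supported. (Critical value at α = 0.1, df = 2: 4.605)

Expected counts for N = 168 under a 9:6:1 ratio (total parts = 16):
  disc-shaped: 168 × 9/16 = 94.5
  spherical: 168 × 6/16 = 63
  elongated: 168 × 1/16 = 10.5
χ² = Σ (O − E)² / E
  disc-shaped: (89 − 94.5)² / 94.5 = 0.3201
  spherical: (68 − 63)² / 63 = 0.3968
  elongated: (11 − 10.5)² / 10.5 = 0.0238
χ² = 0.3201 + 0.3968 + 0.0238 = 0.7407 ≈ 0.741
Degrees of freedom = 3 − 1 = 2; critical value at α = 0.1 is 4.605.
Since 0.741 < 4.605, we fail to reject the null hypothesis — the data are consistent with the 9:6:1 ratio.

0.741; consistent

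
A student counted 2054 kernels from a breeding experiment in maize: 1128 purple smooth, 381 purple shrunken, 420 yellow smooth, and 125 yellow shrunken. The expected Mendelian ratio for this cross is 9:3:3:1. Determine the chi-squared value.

3.940

Expected counts for N = 2054 under a 9:3:3:1 ratio (total parts = 16):
  purple smooth: 2054 × 9/16 = 1155.375
  purple shrunken: 2054 × 3/16 = 385.125
  yellow smooth: 2054 × 3/16 = 385.125
  yellow shrunken: 2054 × 1/16 = 128.375
χ² = Σ (O − E)² / E
  purple smooth: (1128 − 1155.375)² / 1155.375 = 0.6486
  purple shrunken: (381 − 385.125)² / 385.125 = 0.0442
  yellow smooth: (420 − 385.125)² / 385.125 = 3.1581
  yellow shrunken: (125 − 128.375)² / 128.375 = 0.0887
χ² = 0.6486 + 0.0442 + 3.1581 + 0.0887 = 3.9396 ≈ 3.940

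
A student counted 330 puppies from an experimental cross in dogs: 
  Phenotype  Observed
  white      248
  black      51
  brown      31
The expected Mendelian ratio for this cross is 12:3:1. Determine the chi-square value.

7.131

The 12:3:1 ratio has 16 parts, so with N = 330 the expected counts are:
  white: 330 × 12/16 = 247.5
  black: 330 × 3/16 = 61.875
  brown: 330 × 1/16 = 20.625
χ² = Σ (O − E)² / E
  white: (248 − 247.5)² / 247.5 = 0.0010
  black: (51 − 61.875)² / 61.875 = 1.9114
  brown: (31 − 20.625)² / 20.625 = 5.2189
χ² = 0.0010 + 1.9114 + 5.2189 = 7.1313 ≈ 7.131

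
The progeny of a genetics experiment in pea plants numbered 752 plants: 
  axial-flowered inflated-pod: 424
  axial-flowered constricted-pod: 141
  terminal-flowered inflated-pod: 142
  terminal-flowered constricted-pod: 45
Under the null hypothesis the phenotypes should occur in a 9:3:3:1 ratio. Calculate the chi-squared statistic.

Expected counts for N = 752 under a 9:3:3:1 ratio (total parts = 16):
  axial-flowered inflated-pod: 752 × 9/16 = 423
  axial-flowered constricted-pod: 752 × 3/16 = 141
  terminal-flowered inflated-pod: 752 × 3/16 = 141
  terminal-flowered constricted-pod: 752 × 1/16 = 47
χ² = Σ (O − E)² / E
  axial-flowered inflated-pod: (424 − 423)² / 423 = 0.0024
  axial-flowered constricted-pod: (141 − 141)² / 141 = 0.0000
  terminal-flowered inflated-pod: (142 − 141)² / 141 = 0.0071
  terminal-flowered constricted-pod: (45 − 47)² / 47 = 0.0851
χ² = 0.0024 + 0.0000 + 0.0071 + 0.0851 = 0.0946 ≈ 0.095

0.095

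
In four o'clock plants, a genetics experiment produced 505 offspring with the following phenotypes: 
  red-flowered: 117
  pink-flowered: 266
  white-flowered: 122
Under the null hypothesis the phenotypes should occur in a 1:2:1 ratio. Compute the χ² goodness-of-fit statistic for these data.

1.543

The 1:2:1 ratio has 4 parts, so with N = 505 the expected counts are:
  red-flowered: 505 × 1/4 = 126.25
  pink-flowered: 505 × 2/4 = 252.5
  white-flowered: 505 × 1/4 = 126.25
χ² = Σ (O − E)² / E
  red-flowered: (117 − 126.25)² / 126.25 = 0.6777
  pink-flowered: (266 − 252.5)² / 252.5 = 0.7218
  white-flowered: (122 − 126.25)² / 126.25 = 0.1431
χ² = 0.6777 + 0.7218 + 0.1431 = 1.5426 ≈ 1.543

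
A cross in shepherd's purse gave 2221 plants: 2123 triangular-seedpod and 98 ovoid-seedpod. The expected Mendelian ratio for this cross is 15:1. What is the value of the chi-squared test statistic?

The 15:1 ratio has 16 parts, so with N = 2221 the expected counts are:
  triangular-seedpod: 2221 × 15/16 = 2082.1875
  ovoid-seedpod: 2221 × 1/16 = 138.8125
χ² = Σ (O − E)² / E
  triangular-seedpod: (2123 − 2082.1875)² / 2082.1875 = 0.8000
  ovoid-seedpod: (98 − 138.8125)² / 138.8125 = 11.9994
χ² = 0.8000 + 11.9994 = 12.7994 ≈ 12.799

12.799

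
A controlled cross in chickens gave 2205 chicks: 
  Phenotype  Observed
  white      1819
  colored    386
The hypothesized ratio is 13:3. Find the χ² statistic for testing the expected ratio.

The 13:3 ratio has 16 parts, so with N = 2205 the expected counts are:
  white: 2205 × 13/16 = 1791.5625
  colored: 2205 × 3/16 = 413.4375
χ² = Σ (O − E)² / E
  white: (1819 − 1791.5625)² / 1791.5625 = 0.4202
  colored: (386 − 413.4375)² / 413.4375 = 1.8209
χ² = 0.4202 + 1.8209 = 2.2411 ≈ 2.241

2.241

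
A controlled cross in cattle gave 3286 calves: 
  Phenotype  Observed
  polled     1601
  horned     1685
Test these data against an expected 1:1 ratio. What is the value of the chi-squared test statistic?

2.147

The 1:1 ratio has 2 parts, so with N = 3286 the expected counts are:
  polled: 3286 × 1/2 = 1643
  horned: 3286 × 1/2 = 1643
χ² = Σ (O − E)² / E
  polled: (1601 − 1643)² / 1643 = 1.0736
  horned: (1685 − 1643)² / 1643 = 1.0736
χ² = 1.0736 + 1.0736 = 2.1472 ≈ 2.147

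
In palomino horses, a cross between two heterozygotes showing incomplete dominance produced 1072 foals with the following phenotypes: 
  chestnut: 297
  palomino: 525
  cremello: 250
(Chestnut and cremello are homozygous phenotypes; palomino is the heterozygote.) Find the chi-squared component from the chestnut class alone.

With incomplete dominance, a heterozygote × heterozygote cross gives a 1:2:1 phenotypic ratio.
Expected counts for N = 1072 under a 1:2:1 ratio (total parts = 4):
  chestnut: 1072 × 1/4 = 268
  palomino: 1072 × 2/4 = 536
  cremello: 1072 × 1/4 = 268
Contribution of chestnut: (297 − 268)² / 268 = 3.1381

3.138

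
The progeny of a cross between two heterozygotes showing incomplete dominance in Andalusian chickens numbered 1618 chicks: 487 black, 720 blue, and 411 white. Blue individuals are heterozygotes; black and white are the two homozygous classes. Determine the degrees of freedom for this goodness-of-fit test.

With incomplete dominance, a heterozygote × heterozygote cross gives a 1:2:1 phenotypic ratio.
A goodness-of-fit test with 3 phenotype classes has df = 3 − 1 = 2.

2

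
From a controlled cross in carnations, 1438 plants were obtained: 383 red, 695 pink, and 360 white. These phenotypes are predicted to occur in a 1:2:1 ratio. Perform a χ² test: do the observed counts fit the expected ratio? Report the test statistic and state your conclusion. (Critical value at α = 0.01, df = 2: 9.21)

The 1:2:1 ratio has 4 parts, so with N = 1438 the expected counts are:
  red: 1438 × 1/4 = 359.5
  pink: 1438 × 2/4 = 719
  white: 1438 × 1/4 = 359.5
χ² = Σ (O − E)² / E
  red: (383 − 359.5)² / 359.5 = 1.5362
  pink: (695 − 719)² / 719 = 0.8011
  white: (360 − 359.5)² / 359.5 = 0.0007
χ² = 1.5362 + 0.8011 + 0.0007 = 2.338
Degrees of freedom = 3 − 1 = 2; critical value at α = 0.01 is 9.21.
Since 2.338 < 9.21, we fail to reject the null hypothesis — the data are consistent with the 1:2:1 ratio.

2.338; consistent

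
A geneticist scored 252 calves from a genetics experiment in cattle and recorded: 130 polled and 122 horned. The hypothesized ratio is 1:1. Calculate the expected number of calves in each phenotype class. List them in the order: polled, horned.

126, 126

The 1:1 ratio has 2 parts, so with N = 252 the expected counts are:
  polled: 252 × 1/2 = 126
  horned: 252 × 1/2 = 126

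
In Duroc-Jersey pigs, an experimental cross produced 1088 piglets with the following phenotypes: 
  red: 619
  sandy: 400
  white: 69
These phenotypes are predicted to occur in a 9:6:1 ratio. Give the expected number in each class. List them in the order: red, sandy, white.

Total ratio parts = 16. Expected numbers out of 1088:
  red: 1088 × 9/16 = 612
  sandy: 1088 × 6/16 = 408
  white: 1088 × 1/16 = 68

612, 408, 68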